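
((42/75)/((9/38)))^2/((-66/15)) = -141512/111375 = -1.27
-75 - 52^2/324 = -6751/81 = -83.35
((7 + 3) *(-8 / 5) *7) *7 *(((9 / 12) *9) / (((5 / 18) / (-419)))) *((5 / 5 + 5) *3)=718420752 / 5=143684150.40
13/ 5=2.60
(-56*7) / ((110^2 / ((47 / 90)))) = -2303 / 136125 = -0.02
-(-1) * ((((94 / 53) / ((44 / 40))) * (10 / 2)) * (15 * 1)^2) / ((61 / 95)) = 100462500 / 35563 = 2824.92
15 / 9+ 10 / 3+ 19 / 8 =59 / 8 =7.38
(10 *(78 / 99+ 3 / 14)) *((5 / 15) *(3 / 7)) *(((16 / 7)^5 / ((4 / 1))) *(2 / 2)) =606863360 / 27176919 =22.33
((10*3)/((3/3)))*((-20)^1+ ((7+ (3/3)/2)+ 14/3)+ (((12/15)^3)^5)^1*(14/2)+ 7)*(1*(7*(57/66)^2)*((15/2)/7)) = -116412464940411/1181640625000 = -98.52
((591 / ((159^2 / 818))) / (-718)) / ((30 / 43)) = -3464639 / 90758790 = -0.04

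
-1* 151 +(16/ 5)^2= -3519/ 25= -140.76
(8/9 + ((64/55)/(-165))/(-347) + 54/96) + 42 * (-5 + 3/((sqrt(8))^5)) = -31522786853/151153200 + 63 * sqrt(2)/128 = -207.85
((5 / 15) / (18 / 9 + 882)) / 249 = 1 / 660348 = 0.00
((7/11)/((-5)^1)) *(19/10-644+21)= 43477/550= 79.05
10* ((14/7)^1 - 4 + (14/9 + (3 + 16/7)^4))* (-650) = -109575992500/21609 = -5070849.76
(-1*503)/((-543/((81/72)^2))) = 13581/11584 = 1.17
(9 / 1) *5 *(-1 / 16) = -45 / 16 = -2.81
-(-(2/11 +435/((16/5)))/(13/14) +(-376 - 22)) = 623011/1144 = 544.59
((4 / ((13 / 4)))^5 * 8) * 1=22.59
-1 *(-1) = 1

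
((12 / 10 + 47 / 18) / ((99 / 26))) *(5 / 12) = 4459 / 10692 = 0.42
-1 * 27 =-27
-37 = -37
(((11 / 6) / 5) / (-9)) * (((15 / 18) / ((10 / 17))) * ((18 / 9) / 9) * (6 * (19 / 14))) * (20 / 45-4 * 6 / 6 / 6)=3553 / 153090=0.02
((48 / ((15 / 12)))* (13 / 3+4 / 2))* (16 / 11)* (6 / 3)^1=38912 / 55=707.49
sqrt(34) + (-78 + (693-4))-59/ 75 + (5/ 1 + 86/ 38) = sqrt(34) + 879904/ 1425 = 623.31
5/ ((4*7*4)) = 0.04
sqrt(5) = 2.24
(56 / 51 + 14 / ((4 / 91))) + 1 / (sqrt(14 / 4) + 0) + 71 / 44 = sqrt(14) / 7 + 720799 / 2244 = 321.75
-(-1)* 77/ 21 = 11/ 3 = 3.67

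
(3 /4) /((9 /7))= 7 /12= 0.58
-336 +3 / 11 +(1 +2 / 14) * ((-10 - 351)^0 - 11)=-26731 / 77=-347.16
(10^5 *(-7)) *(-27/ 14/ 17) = 79411.76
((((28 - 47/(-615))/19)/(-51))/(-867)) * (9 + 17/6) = 1225957/3100053870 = 0.00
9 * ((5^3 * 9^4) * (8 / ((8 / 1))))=7381125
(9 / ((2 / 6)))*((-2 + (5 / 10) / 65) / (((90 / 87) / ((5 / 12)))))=-22533 / 1040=-21.67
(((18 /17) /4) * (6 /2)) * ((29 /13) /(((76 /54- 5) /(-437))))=9238617 /42874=215.48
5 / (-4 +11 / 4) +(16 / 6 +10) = 26 / 3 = 8.67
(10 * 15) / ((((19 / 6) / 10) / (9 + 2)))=99000 / 19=5210.53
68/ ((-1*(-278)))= 34/ 139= 0.24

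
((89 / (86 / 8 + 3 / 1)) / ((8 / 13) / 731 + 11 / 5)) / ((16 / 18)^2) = 68507127 / 18404848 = 3.72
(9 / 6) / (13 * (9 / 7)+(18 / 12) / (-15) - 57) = -0.04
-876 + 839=-37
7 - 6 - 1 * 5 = -4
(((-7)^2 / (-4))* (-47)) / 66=2303 / 264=8.72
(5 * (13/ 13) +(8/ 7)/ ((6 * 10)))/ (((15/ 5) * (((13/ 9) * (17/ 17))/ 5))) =527/ 91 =5.79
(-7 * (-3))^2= 441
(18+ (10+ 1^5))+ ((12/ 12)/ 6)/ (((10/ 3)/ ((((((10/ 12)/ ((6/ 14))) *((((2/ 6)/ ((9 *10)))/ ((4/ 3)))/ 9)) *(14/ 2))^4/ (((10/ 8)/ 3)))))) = 4473081341520312001/ 154244184190156800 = 29.00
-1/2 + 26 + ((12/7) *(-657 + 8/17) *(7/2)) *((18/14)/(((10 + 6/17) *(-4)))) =364179/2464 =147.80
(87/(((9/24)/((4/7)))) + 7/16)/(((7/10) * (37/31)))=2309035/14504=159.20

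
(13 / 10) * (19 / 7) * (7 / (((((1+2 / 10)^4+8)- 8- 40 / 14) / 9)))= -1945125 / 6856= -283.71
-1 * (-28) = 28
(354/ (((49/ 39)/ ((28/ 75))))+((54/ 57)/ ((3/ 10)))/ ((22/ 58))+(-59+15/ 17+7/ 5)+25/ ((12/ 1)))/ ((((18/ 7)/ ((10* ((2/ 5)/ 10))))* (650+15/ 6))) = 439318483/ 31297488750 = 0.01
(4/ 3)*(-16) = -21.33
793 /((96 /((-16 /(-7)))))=793 /42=18.88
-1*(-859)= 859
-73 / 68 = -1.07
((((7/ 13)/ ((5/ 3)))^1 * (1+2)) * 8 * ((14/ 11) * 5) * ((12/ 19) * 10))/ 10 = 84672/ 2717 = 31.16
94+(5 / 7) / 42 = 94.02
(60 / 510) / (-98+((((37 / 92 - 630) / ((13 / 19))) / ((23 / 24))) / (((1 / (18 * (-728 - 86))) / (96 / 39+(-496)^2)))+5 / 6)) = 1072812 / 31561964779777823809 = 0.00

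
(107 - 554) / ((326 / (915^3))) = -342429211125 / 326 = -1050396353.14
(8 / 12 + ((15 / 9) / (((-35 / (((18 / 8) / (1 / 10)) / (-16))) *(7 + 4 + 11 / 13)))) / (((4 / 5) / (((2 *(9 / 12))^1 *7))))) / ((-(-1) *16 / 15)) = 438115 / 630784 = 0.69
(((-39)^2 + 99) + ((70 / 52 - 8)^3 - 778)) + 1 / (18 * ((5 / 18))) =48123951 / 87880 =547.61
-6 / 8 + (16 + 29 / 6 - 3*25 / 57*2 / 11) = 49769 / 2508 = 19.84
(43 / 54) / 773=43 / 41742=0.00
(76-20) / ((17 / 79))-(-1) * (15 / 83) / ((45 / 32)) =1102120 / 4233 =260.36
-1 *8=-8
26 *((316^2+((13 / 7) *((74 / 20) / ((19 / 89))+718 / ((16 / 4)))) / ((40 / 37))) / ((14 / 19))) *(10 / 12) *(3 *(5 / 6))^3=866178241175 / 18816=46034132.72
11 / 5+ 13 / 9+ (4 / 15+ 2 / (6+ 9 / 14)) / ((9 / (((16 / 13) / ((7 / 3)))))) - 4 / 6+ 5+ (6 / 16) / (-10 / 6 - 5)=6462863 / 812448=7.95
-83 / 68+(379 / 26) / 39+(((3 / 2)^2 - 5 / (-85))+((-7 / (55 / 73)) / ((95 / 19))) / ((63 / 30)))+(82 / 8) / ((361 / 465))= 3144247331 / 228173660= 13.78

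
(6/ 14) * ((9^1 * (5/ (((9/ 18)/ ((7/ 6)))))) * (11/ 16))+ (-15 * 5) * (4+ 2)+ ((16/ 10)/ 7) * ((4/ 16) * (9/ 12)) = -234651/ 560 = -419.02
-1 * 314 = -314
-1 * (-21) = 21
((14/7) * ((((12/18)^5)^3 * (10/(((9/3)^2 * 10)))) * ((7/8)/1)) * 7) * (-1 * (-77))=30908416/129140163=0.24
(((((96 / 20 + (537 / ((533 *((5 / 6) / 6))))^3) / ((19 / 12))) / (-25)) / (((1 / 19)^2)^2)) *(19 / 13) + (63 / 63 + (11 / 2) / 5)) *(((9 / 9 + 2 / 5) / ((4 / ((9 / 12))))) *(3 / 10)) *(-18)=12973755411248432454549 / 4921131702500000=2636335.74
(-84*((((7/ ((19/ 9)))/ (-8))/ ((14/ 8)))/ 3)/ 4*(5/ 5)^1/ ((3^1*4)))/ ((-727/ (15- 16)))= 21/ 110504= 0.00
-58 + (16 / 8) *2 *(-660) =-2698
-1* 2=-2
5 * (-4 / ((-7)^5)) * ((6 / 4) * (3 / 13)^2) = 270 / 2840383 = 0.00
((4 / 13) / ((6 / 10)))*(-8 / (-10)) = 16 / 39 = 0.41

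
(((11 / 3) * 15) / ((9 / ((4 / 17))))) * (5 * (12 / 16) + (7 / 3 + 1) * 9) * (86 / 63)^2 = 2033900 / 22491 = 90.43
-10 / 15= -2 / 3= -0.67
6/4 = 3/2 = 1.50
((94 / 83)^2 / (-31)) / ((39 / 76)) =-671536 / 8328801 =-0.08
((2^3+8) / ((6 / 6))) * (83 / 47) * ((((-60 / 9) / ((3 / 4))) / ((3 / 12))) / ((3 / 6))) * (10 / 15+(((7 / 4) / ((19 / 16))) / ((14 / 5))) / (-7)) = -200581120 / 168777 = -1188.44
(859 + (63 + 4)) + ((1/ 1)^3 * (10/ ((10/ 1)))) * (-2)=924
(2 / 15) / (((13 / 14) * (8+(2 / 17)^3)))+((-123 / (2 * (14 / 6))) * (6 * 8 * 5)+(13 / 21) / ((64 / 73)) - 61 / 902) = -87470334404239 / 13829175360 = -6325.06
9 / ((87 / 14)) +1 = 71 / 29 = 2.45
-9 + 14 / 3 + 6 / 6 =-10 / 3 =-3.33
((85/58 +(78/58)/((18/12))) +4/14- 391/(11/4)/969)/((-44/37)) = -2.10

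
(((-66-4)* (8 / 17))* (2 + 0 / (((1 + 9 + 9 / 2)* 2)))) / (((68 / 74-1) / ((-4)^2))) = 663040 / 51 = 13000.78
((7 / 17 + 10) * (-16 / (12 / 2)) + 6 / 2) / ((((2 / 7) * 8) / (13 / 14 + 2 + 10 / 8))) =-49257 / 1088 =-45.27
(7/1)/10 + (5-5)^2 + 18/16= 73/40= 1.82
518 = 518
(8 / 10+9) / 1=49 / 5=9.80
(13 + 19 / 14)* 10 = 1005 / 7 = 143.57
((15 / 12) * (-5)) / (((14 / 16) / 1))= -50 / 7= -7.14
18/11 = 1.64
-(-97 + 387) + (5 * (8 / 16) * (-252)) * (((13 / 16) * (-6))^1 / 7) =595 / 4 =148.75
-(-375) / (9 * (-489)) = -125 / 1467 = -0.09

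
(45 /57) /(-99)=-5 /627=-0.01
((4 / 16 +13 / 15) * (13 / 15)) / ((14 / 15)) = 871 / 840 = 1.04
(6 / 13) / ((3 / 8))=16 / 13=1.23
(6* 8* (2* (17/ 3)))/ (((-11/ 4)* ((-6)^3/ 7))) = 1904/ 297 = 6.41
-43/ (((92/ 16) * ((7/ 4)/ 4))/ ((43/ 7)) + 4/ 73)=-8638528/ 93279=-92.61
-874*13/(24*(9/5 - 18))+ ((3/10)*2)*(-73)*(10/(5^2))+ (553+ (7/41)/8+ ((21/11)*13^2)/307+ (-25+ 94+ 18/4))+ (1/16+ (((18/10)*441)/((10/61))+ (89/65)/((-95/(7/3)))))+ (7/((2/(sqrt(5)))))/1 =7*sqrt(5)/2+ 18221172416261527/3324131038800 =5489.31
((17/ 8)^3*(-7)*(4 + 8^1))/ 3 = -34391/ 128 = -268.68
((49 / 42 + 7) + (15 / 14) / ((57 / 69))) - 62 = -20962 / 399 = -52.54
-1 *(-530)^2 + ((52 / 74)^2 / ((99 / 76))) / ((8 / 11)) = -3460962478 / 12321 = -280899.48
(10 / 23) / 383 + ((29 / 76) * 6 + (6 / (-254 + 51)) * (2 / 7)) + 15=8220579049 / 475668382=17.28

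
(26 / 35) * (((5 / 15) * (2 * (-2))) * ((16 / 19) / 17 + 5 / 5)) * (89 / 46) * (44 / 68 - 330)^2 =-16394294366164 / 75144335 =-218170.73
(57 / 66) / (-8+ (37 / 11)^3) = 2299 / 80010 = 0.03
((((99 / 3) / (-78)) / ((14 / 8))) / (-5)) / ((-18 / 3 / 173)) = -1903 / 1365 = -1.39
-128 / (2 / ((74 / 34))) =-2368 / 17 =-139.29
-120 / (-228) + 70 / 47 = 1800 / 893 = 2.02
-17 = -17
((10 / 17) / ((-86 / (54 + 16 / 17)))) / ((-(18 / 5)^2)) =58375 / 2013174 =0.03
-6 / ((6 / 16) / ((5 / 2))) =-40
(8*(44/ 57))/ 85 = 352/ 4845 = 0.07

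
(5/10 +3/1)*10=35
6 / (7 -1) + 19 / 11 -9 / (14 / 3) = 123 / 154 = 0.80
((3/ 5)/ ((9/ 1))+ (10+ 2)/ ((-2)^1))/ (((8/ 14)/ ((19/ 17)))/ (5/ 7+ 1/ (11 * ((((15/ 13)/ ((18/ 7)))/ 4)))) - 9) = 0.68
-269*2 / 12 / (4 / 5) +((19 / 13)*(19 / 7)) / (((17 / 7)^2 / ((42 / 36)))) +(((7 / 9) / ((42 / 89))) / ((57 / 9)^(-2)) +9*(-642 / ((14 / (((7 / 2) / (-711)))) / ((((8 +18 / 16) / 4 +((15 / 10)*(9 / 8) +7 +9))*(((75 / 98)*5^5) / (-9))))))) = -4871747134895287 / 452356265088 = -10769.71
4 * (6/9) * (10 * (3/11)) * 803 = 5840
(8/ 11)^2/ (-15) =-64/ 1815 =-0.04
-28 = -28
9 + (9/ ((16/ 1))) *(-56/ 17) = 243/ 34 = 7.15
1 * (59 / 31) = 59 / 31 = 1.90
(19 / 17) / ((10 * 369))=19 / 62730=0.00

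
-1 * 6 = -6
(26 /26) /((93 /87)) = 29 /31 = 0.94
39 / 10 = 3.90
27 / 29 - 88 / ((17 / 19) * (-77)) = 2.21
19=19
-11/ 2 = -5.50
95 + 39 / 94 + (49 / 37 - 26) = 246031 / 3478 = 70.74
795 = 795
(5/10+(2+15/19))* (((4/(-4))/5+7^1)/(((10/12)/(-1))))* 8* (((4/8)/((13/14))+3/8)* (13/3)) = -850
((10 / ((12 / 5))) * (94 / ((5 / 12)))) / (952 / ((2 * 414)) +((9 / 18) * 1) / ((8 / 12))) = 778320 / 1573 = 494.80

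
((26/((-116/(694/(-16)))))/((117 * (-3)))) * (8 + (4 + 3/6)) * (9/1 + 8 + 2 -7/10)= -105835/16704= -6.34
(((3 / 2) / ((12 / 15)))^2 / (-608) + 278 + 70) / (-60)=-5.80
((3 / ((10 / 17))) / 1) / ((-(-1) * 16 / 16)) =51 / 10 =5.10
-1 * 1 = -1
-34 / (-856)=17 / 428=0.04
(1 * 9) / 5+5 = 34 / 5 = 6.80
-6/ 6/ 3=-1/ 3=-0.33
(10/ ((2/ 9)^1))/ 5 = 9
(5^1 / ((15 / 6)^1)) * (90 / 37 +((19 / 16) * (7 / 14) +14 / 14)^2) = 9.94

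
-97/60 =-1.62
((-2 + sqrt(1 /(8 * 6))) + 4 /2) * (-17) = -17 * sqrt(3) /12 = -2.45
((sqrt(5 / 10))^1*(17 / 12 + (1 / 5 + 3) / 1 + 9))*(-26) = -10621*sqrt(2) / 60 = -250.34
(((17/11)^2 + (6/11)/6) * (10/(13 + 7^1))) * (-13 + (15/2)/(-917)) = -1789275/110957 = -16.13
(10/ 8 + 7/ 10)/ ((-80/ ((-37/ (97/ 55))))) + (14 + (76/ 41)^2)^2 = 26710575448353/ 87711621440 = 304.53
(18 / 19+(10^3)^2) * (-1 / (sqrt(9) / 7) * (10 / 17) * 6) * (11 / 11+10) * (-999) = 29230767692280 / 323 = 90497732793.44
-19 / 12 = -1.58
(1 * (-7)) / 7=-1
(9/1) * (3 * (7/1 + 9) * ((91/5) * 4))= 31449.60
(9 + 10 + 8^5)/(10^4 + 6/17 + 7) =557379/170125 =3.28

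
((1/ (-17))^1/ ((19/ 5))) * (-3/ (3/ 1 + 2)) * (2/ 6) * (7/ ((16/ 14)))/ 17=49/ 43928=0.00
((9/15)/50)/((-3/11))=-11/250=-0.04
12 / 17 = 0.71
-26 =-26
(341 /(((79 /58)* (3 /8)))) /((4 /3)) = 39556 /79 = 500.71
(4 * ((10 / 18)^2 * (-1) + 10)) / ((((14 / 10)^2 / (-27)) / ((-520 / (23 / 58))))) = 2367560000 / 3381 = 700254.36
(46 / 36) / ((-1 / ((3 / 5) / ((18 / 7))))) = -161 / 540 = -0.30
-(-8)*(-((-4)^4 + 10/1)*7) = -14896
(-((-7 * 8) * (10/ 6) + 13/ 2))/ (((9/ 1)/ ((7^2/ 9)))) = 25529/ 486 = 52.53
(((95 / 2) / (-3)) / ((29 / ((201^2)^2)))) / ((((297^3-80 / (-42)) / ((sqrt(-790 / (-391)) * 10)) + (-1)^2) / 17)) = 15306334030775497500 / 3432038126801796137531-50759048791843378923825 * sqrt(308890) / 3432038126801796137531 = -8219.83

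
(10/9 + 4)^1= 46/9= 5.11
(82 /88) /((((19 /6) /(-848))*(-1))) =52152 /209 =249.53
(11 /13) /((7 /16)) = 1.93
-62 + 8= -54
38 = 38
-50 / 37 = -1.35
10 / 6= 5 / 3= 1.67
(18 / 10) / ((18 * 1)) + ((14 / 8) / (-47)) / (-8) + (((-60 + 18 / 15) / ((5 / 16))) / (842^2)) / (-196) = 697452359 / 6664261600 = 0.10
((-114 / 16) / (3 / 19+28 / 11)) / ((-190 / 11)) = 6897 / 45200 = 0.15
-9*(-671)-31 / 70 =422699 / 70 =6038.56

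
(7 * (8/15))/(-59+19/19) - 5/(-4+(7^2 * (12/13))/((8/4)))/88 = -624563/9263760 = -0.07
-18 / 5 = -3.60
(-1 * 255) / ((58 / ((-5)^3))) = 31875 / 58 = 549.57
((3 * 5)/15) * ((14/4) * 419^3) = 514920413/2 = 257460206.50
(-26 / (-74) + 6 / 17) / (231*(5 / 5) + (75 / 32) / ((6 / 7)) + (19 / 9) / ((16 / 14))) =0.00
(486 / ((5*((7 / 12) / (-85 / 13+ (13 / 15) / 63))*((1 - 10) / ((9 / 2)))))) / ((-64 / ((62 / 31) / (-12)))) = 180351 / 127400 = 1.42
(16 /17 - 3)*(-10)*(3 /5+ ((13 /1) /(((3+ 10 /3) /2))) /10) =6720 /323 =20.80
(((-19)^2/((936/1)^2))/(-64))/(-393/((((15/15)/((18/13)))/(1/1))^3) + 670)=4693/272051675136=0.00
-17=-17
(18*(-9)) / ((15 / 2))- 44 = -65.60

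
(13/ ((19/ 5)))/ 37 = 65/ 703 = 0.09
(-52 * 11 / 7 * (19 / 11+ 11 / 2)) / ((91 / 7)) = -318 / 7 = -45.43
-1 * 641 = -641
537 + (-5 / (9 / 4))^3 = 383473 / 729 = 526.03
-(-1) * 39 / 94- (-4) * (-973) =-3891.59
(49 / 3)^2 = 2401 / 9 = 266.78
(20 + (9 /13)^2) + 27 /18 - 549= -178133 /338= -527.02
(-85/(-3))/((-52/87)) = -2465/52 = -47.40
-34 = -34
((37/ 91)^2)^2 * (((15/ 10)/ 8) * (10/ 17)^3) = 702810375/ 673817566786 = 0.00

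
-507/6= -169/2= -84.50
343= 343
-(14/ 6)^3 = -343/ 27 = -12.70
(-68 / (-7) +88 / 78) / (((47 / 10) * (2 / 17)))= 251600 / 12831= 19.61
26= 26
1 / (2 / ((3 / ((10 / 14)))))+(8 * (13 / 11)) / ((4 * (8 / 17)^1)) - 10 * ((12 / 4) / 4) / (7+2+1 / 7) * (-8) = 13.69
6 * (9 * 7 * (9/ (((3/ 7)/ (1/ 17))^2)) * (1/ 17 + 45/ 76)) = 7788501/ 186694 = 41.72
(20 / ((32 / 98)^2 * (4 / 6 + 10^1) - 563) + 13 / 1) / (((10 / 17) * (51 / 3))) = 52468201 / 40470970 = 1.30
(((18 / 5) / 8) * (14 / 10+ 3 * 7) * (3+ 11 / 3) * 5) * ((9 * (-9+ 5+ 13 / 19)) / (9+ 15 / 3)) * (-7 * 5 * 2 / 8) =119070 / 19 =6266.84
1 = 1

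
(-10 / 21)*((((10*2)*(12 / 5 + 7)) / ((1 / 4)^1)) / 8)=-940 / 21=-44.76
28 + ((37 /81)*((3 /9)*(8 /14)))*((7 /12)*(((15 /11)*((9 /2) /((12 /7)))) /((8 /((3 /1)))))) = 533519 /19008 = 28.07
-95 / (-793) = 0.12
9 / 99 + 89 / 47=1026 / 517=1.98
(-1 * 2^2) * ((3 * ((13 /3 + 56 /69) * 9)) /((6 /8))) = -17040 /23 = -740.87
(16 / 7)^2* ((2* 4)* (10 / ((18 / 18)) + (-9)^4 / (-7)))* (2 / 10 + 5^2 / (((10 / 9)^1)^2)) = -1359267328 / 1715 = -792575.70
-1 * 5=-5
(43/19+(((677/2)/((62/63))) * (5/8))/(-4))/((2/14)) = -27168547/75392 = -360.36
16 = 16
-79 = -79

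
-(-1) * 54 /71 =54 /71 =0.76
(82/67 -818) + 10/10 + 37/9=-489434/603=-811.67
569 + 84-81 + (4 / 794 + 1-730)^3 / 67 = -24238298954629079 / 4192241791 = -5781703.48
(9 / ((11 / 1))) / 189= 1 / 231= 0.00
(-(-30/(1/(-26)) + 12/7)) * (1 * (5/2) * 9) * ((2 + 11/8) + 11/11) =-76950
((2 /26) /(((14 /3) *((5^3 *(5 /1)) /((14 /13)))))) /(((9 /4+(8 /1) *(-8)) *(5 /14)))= -0.00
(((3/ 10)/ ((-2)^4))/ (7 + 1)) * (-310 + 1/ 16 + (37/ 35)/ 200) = -13017153/ 17920000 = -0.73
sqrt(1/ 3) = sqrt(3)/ 3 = 0.58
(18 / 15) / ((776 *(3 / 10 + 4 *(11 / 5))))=3 / 17654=0.00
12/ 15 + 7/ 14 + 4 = 53/ 10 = 5.30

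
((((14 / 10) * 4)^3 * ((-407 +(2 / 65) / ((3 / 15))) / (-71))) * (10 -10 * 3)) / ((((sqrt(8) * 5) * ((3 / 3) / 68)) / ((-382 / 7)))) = 430845832704 * sqrt(2) / 115375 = 5281109.60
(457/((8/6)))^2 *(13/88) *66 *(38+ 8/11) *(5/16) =78070888935/5632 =13862018.63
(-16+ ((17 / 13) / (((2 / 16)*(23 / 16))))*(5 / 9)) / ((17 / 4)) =-128704 / 45747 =-2.81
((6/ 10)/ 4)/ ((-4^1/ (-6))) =9/ 40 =0.22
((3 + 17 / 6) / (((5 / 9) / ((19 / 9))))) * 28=1862 / 3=620.67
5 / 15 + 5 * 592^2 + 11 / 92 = 483640445 / 276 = 1752320.45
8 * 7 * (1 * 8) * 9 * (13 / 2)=26208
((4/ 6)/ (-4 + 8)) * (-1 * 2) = -0.33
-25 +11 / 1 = -14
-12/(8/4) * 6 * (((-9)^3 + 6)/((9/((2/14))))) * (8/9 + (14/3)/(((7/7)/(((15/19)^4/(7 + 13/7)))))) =38330069612/84838971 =451.80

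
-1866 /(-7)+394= 4624 /7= 660.57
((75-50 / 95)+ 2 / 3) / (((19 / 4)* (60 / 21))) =29981 / 5415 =5.54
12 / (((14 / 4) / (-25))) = -600 / 7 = -85.71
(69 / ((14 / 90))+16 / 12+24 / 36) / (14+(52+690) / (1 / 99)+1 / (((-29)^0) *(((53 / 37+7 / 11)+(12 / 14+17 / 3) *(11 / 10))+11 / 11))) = 2731118041 / 450345238546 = 0.01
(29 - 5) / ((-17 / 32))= -768 / 17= -45.18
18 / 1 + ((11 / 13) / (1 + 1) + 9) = 713 / 26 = 27.42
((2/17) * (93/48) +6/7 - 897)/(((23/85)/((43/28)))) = -183375865/36064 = -5084.73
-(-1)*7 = 7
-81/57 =-27/19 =-1.42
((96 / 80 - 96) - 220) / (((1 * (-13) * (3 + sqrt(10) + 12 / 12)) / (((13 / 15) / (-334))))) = -1574 / 37575 + 787 * sqrt(10) / 75150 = -0.01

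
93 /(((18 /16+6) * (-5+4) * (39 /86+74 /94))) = -1002416 /95285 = -10.52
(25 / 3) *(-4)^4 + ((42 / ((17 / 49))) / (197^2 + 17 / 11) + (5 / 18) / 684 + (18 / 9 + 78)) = 7063329151687 / 3191258088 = 2213.34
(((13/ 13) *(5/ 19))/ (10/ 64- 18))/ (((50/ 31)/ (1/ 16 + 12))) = -5983/ 54245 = -0.11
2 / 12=1 / 6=0.17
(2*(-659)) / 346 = -659 / 173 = -3.81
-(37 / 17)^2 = -1369 / 289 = -4.74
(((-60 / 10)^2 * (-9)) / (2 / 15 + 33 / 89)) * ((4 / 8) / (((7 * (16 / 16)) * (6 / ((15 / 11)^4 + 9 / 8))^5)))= -19828832375290712753519584007805 / 1661639184155824726131820986368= -11.93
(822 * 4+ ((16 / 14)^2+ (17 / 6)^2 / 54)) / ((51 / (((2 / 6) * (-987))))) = -14726994335 / 694008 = -21220.21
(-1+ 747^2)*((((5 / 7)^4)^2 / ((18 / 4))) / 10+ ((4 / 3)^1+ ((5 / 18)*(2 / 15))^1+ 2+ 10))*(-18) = -2322794831416576 / 17294403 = -134309049.66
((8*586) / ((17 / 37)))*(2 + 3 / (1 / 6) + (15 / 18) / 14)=73068340 / 357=204673.22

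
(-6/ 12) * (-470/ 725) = 47/ 145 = 0.32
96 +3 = 99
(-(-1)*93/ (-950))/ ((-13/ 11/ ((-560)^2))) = 6416256/ 247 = 25976.74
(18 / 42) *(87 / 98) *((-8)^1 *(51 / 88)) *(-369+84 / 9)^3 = 619314507227 / 7546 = 82071893.35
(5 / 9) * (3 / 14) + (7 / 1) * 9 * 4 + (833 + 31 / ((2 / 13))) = 27019 / 21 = 1286.62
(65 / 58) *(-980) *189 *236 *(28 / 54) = -736626800 / 29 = -25400924.14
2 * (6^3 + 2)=436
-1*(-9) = 9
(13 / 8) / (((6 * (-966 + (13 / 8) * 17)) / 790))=-5135 / 22521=-0.23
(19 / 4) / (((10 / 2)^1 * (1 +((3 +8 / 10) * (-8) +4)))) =-19 / 508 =-0.04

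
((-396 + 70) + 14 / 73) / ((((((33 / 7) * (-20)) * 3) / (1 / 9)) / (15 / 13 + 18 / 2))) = 55496 / 42705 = 1.30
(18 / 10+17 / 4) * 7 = 42.35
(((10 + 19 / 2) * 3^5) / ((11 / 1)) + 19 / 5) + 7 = 48573 / 110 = 441.57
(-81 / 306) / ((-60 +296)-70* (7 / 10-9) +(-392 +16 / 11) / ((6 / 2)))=-0.00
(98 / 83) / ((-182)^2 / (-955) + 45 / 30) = -0.04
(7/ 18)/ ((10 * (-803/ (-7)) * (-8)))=-49/ 1156320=-0.00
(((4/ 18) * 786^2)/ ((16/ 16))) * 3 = 411864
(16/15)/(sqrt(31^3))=16 * sqrt(31)/14415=0.01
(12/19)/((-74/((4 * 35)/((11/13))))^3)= -9042852000/1280963717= -7.06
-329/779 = -0.42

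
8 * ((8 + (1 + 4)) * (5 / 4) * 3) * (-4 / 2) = -780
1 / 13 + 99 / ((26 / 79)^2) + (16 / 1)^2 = 1170.07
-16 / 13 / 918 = -8 / 5967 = -0.00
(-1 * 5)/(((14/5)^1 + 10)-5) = -25/39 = -0.64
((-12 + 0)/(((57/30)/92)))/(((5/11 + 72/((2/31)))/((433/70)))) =-5258352/1633373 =-3.22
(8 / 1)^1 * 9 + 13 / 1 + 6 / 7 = 601 / 7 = 85.86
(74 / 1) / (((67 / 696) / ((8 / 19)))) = 412032 / 1273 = 323.67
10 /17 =0.59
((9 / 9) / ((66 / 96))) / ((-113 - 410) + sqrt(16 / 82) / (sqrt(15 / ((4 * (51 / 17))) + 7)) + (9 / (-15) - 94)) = -949560 / 403183151 - 50 * sqrt(2706) / 4435014661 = -0.00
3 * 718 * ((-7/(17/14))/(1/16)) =-3377472/17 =-198674.82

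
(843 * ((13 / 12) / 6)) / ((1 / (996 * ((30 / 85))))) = 909597 / 17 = 53505.71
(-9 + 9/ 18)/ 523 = -17/ 1046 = -0.02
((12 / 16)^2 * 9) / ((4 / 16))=81 / 4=20.25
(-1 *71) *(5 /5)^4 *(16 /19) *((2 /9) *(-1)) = 2272 /171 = 13.29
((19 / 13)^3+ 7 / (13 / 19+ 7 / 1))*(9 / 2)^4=8487408015 / 5132192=1653.76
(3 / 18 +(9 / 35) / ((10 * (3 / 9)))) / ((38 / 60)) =256 / 665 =0.38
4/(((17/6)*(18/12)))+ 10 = 186/17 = 10.94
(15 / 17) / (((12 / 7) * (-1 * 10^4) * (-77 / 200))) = 0.00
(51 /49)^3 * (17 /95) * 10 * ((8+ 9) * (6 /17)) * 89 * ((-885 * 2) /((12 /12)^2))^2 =7545312563792400 /2235331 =3375478872.61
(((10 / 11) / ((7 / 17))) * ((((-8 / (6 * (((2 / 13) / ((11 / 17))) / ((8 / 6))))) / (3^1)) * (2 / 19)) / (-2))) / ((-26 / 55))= -2200 / 3591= -0.61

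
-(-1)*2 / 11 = 2 / 11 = 0.18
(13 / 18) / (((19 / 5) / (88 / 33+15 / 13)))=745 / 1026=0.73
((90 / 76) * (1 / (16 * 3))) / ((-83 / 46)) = -345 / 25232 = -0.01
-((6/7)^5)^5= -28430288029929701376/1341068619663964900807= -0.02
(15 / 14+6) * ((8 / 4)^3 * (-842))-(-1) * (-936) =-339984 / 7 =-48569.14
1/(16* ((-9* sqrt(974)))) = -sqrt(974)/140256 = -0.00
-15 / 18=-5 / 6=-0.83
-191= -191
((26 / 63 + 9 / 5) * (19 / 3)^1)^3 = 2322518259907 / 843908625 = 2752.10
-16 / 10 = -8 / 5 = -1.60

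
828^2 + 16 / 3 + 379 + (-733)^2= 3669772 / 3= 1223257.33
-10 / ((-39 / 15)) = 50 / 13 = 3.85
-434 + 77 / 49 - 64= -3475 / 7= -496.43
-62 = -62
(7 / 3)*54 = 126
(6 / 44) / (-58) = -3 / 1276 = -0.00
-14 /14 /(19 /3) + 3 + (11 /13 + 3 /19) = 50 /13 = 3.85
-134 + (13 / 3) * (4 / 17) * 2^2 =-6626 / 51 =-129.92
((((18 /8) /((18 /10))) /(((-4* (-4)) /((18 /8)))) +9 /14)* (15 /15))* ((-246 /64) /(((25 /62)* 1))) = -5593671 /716800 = -7.80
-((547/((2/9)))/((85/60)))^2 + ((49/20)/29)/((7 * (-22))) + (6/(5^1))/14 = -77931112219657/25813480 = -3019008.37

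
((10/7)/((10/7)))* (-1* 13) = -13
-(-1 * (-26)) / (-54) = 13 / 27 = 0.48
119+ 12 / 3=123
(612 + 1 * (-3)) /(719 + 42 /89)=54201 /64033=0.85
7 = 7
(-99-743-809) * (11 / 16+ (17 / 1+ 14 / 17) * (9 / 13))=-5850001 / 272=-21507.36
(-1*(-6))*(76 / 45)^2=11552 / 675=17.11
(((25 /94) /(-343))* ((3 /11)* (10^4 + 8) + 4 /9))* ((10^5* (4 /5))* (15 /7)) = -1351300000000 /3723951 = -362867.29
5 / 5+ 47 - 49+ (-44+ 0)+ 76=31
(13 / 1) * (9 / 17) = 117 / 17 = 6.88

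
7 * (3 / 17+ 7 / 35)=224 / 85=2.64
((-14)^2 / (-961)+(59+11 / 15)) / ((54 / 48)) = 6864928 / 129735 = 52.92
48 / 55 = 0.87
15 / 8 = 1.88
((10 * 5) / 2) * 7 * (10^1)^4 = 1750000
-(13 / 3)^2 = -169 / 9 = -18.78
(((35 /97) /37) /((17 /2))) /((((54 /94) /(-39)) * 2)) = -21385 /549117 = -0.04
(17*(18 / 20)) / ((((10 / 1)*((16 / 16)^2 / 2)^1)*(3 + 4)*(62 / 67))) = 10251 / 21700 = 0.47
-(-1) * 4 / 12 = 1 / 3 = 0.33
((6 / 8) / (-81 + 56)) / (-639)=1 / 21300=0.00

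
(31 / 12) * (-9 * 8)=-186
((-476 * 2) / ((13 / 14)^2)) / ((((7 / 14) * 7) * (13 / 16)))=-388.25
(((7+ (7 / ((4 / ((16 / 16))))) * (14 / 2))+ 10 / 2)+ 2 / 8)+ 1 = 51 / 2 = 25.50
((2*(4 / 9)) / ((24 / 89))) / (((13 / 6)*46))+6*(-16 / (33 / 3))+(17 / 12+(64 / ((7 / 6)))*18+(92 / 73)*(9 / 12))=59360682757 / 60504444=981.10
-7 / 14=-1 / 2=-0.50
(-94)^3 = -830584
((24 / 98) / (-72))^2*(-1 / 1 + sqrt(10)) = -1 / 86436 + sqrt(10) / 86436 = 0.00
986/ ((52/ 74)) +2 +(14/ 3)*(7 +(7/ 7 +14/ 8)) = 37717/ 26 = 1450.65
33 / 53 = 0.62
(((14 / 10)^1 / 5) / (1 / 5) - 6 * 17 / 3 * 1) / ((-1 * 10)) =163 / 50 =3.26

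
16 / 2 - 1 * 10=-2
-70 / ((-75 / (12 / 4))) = 14 / 5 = 2.80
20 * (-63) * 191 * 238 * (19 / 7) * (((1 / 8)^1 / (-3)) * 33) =213766245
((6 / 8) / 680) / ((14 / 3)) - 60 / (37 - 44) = 326409 / 38080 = 8.57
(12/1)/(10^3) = 3/250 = 0.01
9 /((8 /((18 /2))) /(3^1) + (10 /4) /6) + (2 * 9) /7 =1170 /77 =15.19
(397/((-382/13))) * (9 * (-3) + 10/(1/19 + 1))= 180635/764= 236.43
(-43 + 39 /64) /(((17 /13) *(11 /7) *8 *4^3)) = -246883 /6127616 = -0.04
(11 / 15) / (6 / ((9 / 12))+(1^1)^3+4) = 11 / 195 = 0.06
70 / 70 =1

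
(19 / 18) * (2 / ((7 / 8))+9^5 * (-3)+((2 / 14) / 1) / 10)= -186986.07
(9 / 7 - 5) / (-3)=26 / 21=1.24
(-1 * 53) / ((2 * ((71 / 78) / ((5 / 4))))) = -10335 / 284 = -36.39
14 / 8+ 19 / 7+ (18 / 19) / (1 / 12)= 15.83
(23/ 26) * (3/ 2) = 69/ 52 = 1.33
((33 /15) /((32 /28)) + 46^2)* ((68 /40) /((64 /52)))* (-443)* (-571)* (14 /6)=11050437219549 /6400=1726630815.55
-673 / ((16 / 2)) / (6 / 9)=-2019 / 16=-126.19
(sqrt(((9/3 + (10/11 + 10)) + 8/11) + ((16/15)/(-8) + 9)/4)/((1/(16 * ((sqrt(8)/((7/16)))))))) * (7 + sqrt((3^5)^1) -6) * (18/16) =96 * sqrt(74910)/55 + 2592 * sqrt(24970)/55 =7924.73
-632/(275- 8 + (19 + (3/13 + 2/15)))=-123240/55841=-2.21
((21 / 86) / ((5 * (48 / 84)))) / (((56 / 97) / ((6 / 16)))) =6111 / 110080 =0.06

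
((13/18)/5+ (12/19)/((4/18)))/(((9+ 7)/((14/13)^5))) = 85833349/317455515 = 0.27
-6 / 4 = -3 / 2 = -1.50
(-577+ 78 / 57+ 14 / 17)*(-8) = 1485304 / 323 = 4598.46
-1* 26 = -26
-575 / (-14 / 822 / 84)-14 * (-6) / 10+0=14179542 / 5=2835908.40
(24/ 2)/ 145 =12/ 145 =0.08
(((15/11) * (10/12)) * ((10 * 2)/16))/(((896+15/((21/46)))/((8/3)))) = 875/214566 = 0.00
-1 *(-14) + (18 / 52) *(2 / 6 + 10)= 17.58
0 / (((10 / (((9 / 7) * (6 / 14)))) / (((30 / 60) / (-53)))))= 0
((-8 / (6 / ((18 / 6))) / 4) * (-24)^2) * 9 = -5184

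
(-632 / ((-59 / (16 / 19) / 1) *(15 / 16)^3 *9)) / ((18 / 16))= 331350016 / 306453375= 1.08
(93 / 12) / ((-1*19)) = -31 / 76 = -0.41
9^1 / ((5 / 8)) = 14.40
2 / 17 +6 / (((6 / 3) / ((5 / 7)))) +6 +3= 1340 / 119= 11.26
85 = 85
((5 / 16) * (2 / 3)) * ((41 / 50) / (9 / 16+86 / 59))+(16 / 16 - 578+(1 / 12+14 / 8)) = -32900447 / 57210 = -575.08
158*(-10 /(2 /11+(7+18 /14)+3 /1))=-137.78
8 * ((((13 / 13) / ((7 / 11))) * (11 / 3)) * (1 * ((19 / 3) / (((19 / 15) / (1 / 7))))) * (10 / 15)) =9680 / 441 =21.95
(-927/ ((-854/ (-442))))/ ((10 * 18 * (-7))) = 22763/ 59780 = 0.38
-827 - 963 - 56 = -1846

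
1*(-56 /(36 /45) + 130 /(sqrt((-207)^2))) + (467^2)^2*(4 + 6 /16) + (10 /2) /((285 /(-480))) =6547258872537575 /31464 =208087302076.58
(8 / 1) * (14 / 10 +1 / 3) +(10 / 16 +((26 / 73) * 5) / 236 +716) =730.50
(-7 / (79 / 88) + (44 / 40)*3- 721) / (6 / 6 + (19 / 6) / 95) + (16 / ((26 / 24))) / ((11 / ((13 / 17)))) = -321063015 / 457963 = -701.07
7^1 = 7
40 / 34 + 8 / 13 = 396 / 221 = 1.79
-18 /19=-0.95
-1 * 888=-888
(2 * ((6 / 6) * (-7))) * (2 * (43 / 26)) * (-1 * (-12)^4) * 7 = 87381504 / 13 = 6721654.15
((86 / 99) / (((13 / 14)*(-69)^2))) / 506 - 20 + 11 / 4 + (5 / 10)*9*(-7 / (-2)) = -4650700709 / 3100467942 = -1.50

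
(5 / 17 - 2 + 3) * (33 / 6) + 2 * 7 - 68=-797 / 17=-46.88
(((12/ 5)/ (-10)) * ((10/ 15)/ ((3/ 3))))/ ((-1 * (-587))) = -4/ 14675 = -0.00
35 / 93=0.38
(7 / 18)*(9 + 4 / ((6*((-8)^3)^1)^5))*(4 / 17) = 4309100418463432697 / 5232479079562739712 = 0.82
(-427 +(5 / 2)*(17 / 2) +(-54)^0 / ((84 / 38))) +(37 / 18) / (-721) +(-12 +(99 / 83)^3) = -6168097792093 / 14841303372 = -415.60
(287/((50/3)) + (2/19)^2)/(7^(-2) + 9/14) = 15240029/586625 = 25.98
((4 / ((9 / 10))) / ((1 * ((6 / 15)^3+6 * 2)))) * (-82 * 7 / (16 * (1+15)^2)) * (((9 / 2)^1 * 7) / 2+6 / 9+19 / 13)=-500276875 / 542011392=-0.92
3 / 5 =0.60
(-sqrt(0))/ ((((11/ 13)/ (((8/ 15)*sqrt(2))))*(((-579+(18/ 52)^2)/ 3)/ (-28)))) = 0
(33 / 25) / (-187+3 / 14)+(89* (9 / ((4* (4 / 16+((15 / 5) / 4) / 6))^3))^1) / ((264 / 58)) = 52.13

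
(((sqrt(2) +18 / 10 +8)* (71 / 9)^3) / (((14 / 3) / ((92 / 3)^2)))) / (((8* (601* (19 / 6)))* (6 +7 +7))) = 3.64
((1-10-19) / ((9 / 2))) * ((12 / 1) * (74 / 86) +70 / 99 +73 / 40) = -15325807 / 191565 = -80.00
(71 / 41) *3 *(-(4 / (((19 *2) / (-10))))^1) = 4260 / 779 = 5.47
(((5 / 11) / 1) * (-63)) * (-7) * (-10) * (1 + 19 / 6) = -91875 / 11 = -8352.27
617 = 617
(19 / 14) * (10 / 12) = 95 / 84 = 1.13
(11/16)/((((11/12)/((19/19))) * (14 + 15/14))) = 21/422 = 0.05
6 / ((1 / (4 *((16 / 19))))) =384 / 19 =20.21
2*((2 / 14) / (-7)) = -2 / 49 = -0.04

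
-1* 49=-49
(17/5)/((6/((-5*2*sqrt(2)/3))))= -2.67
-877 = -877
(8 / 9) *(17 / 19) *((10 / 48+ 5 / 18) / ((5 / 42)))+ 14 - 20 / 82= 357638 / 21033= 17.00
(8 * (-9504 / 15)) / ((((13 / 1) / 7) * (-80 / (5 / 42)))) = 264 / 65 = 4.06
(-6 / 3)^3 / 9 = -8 / 9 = -0.89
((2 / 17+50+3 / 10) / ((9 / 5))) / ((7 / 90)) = 42855 / 119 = 360.13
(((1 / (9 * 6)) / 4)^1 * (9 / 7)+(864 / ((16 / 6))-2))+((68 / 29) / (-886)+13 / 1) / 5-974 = -7007928589 / 10791480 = -649.39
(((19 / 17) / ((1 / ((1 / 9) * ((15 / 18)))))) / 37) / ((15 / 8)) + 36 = 1834240 / 50949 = 36.00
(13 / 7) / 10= 13 / 70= 0.19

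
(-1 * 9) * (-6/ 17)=54/ 17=3.18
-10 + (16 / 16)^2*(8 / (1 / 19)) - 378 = -236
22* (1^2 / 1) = 22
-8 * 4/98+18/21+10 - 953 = -942.47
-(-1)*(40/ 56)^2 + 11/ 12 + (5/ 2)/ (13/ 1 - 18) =545/ 588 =0.93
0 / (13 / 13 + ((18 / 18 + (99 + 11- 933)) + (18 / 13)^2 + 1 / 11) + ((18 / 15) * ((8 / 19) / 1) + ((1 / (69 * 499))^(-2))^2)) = 0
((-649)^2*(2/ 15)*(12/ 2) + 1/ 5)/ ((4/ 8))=673922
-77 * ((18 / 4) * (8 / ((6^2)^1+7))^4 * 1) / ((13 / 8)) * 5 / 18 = -3153920 / 44444413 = -0.07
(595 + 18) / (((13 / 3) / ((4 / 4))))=141.46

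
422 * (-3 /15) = -422 /5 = -84.40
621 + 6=627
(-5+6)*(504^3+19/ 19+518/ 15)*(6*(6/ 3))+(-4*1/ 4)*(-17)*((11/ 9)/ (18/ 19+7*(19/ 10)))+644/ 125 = 4678576725526922/ 3045375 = 1536289201.01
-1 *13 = -13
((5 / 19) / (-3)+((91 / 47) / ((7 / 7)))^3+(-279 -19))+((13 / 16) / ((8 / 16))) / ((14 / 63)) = -26845253149 / 94686576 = -283.52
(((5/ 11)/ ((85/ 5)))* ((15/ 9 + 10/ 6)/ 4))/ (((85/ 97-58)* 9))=-2425/ 55953018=-0.00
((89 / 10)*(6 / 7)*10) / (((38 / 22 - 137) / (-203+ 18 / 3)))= 192863 / 1736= 111.10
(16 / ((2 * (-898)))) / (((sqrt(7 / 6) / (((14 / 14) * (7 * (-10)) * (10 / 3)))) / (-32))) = -12800 * sqrt(42) / 1347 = -61.58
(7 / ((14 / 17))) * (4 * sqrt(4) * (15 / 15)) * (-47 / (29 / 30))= -95880 / 29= -3306.21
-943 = -943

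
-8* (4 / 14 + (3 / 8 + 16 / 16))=-93 / 7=-13.29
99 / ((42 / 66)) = 1089 / 7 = 155.57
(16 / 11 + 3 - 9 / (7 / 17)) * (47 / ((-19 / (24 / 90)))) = 50384 / 4389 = 11.48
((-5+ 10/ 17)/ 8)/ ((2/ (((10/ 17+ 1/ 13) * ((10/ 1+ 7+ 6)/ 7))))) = -36225/ 60112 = -0.60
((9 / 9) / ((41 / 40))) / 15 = 8 / 123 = 0.07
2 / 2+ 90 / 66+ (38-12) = 312 / 11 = 28.36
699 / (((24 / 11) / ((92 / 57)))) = 58949 / 114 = 517.10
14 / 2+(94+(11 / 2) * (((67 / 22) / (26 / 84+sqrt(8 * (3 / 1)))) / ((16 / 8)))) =29547 * sqrt(6) / 42167+17017177 / 168668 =102.61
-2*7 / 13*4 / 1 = -56 / 13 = -4.31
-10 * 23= -230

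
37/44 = 0.84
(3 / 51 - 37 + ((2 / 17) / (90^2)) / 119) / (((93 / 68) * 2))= -302664599 / 22410675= -13.51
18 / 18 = 1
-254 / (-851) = 254 / 851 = 0.30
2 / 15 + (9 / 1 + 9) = 272 / 15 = 18.13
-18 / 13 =-1.38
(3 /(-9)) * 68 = -68 /3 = -22.67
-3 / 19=-0.16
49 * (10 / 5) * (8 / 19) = 784 / 19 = 41.26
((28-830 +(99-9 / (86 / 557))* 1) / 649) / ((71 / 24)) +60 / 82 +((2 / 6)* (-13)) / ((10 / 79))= -82613778139 / 2437118310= -33.90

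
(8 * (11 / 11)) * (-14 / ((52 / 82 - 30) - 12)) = 287 / 106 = 2.71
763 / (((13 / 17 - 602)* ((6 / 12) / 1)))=-25942 / 10221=-2.54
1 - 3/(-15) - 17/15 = 1/15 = 0.07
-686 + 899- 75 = 138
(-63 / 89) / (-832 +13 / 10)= 70 / 82147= 0.00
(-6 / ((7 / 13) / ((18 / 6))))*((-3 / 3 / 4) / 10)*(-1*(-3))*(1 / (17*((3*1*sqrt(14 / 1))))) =117*sqrt(14) / 33320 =0.01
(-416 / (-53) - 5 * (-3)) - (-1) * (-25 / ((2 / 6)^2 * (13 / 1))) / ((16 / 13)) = 7451 / 848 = 8.79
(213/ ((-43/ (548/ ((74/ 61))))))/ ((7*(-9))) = 1186694/ 33411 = 35.52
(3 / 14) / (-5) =-3 / 70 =-0.04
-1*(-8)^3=512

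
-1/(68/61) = -61/68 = -0.90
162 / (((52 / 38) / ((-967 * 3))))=-4464639 / 13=-343433.77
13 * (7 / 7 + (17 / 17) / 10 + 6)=923 / 10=92.30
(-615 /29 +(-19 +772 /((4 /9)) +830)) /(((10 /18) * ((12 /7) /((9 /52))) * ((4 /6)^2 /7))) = 7232.34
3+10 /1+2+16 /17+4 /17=275 /17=16.18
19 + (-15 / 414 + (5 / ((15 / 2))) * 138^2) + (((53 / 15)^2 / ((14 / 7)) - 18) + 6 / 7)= 460204687 / 36225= 12704.06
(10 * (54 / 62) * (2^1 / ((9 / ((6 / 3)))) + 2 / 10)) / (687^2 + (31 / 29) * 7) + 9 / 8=1909401045 / 1697227432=1.13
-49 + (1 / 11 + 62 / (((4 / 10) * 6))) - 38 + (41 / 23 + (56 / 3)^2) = 1316795 / 4554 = 289.15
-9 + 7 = -2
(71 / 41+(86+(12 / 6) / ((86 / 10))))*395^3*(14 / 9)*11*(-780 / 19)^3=-6417986274383460.81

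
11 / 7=1.57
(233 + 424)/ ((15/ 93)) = 20367/ 5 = 4073.40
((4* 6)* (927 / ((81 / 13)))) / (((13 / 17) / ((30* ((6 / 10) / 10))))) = 42024 / 5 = 8404.80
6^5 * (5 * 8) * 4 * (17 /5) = 4230144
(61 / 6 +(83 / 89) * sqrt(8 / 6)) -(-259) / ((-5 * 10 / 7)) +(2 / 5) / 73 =-142831 / 5475 +166 * sqrt(3) / 267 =-25.01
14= 14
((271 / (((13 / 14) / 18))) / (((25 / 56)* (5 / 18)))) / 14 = 4917024 / 1625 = 3025.86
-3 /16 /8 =-3 /128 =-0.02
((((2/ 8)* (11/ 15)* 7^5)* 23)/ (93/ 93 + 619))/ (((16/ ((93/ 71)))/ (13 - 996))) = -4179884093/ 454400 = -9198.69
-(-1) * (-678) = -678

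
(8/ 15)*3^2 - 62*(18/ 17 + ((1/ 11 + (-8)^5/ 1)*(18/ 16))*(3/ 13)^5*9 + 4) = 18265601234351/ 1388635820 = 13153.63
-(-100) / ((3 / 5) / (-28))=-14000 / 3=-4666.67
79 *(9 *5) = 3555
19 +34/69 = 1345/69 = 19.49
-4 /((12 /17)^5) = -1419857 /62208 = -22.82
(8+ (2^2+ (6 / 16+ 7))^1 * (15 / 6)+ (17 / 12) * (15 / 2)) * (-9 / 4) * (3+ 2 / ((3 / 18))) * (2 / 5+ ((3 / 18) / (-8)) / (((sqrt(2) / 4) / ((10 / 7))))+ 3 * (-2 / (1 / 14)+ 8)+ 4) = 169425 * sqrt(2) / 1792+ 2826009 / 32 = 88446.49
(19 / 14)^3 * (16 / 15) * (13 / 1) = 178334 / 5145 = 34.66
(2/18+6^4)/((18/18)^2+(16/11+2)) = 128315/441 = 290.96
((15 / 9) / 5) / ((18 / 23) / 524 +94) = 6026 / 1699359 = 0.00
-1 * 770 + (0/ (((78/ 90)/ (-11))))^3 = -770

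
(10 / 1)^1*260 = 2600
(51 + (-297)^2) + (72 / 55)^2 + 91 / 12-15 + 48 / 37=118536088771 / 1343100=88255.59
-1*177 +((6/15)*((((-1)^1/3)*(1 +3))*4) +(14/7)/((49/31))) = -130733/735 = -177.87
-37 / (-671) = 37 / 671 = 0.06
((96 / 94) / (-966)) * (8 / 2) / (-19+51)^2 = -1 / 242144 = -0.00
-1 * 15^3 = -3375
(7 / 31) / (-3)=-7 / 93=-0.08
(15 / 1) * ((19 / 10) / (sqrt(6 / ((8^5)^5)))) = 1305670057984 * sqrt(3) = 2261486878349.69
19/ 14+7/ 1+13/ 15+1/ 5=1979/ 210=9.42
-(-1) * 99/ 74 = 99/ 74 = 1.34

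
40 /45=8 /9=0.89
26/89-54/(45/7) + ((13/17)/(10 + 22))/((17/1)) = -33360999/4115360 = -8.11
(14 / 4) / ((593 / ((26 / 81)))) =91 / 48033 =0.00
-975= -975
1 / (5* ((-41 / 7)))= -7 / 205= -0.03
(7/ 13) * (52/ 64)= 7/ 16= 0.44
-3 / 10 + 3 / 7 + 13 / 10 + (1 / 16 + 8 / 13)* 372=92311 / 364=253.60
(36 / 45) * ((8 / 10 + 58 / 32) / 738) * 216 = 627 / 1025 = 0.61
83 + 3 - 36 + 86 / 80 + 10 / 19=39217 / 760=51.60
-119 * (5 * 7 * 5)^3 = -637765625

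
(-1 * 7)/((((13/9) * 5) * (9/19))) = -133/65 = -2.05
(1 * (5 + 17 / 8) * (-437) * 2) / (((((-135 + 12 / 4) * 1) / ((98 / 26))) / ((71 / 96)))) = 28886137 / 219648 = 131.51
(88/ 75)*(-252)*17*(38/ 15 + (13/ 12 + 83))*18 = -979613712/ 125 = -7836909.70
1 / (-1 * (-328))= 1 / 328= 0.00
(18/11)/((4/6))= 27/11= 2.45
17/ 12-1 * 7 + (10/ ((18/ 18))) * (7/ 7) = 4.42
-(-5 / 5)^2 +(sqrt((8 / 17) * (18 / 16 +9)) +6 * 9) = 9 * sqrt(17) / 17 +53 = 55.18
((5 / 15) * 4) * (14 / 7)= 8 / 3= 2.67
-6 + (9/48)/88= -8445/1408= -6.00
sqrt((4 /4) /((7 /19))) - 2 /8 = -1 /4 + sqrt(133) /7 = 1.40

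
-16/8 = -2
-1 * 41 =-41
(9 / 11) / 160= 9 / 1760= 0.01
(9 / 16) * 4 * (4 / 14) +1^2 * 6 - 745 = -10337 / 14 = -738.36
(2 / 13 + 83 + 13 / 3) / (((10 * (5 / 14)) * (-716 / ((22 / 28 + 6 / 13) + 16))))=-2677567 / 4537650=-0.59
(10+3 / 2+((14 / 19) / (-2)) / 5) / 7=2171 / 1330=1.63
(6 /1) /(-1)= -6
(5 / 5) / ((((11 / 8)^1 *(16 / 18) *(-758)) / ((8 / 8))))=-9 / 8338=-0.00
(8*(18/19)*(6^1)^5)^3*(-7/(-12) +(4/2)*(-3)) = -7604809555330990080/6859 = -1108734444573697.34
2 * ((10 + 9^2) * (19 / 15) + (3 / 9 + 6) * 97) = 7296 / 5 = 1459.20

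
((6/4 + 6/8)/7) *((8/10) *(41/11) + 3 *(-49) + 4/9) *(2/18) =-71069/13860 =-5.13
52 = 52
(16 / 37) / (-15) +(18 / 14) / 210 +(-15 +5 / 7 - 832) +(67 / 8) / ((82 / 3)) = -846.00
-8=-8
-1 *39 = -39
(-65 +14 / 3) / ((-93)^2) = -181 / 25947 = -0.01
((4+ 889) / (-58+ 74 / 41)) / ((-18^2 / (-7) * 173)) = -256291 / 129143808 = -0.00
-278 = -278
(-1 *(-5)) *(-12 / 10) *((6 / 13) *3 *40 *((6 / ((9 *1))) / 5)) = -576 / 13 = -44.31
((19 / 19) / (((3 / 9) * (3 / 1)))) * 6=6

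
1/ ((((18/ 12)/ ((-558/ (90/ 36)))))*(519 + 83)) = -372/ 1505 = -0.25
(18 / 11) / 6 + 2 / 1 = 25 / 11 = 2.27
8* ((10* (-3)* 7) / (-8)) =210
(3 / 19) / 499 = 3 / 9481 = 0.00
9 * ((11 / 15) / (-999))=-11 / 1665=-0.01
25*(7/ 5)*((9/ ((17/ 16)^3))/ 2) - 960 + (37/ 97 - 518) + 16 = -633973761/ 476561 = -1330.31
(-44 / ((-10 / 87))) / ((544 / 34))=23.92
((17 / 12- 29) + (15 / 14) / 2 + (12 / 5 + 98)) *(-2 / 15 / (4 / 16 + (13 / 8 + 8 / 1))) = -123232 / 124425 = -0.99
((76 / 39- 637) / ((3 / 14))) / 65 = -45.59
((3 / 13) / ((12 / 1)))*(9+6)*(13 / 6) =5 / 8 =0.62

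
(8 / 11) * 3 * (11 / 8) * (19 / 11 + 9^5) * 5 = 9743370 / 11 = 885760.91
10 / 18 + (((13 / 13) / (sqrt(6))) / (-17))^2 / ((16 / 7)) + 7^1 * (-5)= -2866859 / 83232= -34.44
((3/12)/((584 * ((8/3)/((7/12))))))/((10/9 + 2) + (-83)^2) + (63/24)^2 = 31950393615/4636791808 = 6.89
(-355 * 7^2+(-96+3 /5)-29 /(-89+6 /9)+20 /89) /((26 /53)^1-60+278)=-137499347 /1717700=-80.05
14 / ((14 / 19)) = 19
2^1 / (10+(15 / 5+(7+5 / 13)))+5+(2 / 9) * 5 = 14809 / 2385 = 6.21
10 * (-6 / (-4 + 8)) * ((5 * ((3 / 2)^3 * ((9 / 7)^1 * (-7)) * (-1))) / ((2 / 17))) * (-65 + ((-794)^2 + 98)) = -195335057925 / 16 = -12208441120.31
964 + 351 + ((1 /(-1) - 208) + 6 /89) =98440 /89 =1106.07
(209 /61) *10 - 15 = 1175 /61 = 19.26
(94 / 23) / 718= 47 / 8257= 0.01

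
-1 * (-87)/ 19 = 87/ 19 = 4.58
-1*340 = -340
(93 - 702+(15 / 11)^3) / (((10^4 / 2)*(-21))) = 67267 / 11646250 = 0.01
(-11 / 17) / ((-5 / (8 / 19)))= 88 / 1615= 0.05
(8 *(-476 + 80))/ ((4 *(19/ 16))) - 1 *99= -14553/ 19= -765.95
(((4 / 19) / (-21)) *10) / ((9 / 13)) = -520 / 3591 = -0.14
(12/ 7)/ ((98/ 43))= 0.75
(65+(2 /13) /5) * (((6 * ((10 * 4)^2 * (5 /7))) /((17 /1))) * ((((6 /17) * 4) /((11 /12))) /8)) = 5049.80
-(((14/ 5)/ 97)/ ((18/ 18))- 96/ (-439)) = -52706/ 212915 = -0.25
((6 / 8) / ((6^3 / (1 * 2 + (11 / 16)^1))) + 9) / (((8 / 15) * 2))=207575 / 24576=8.45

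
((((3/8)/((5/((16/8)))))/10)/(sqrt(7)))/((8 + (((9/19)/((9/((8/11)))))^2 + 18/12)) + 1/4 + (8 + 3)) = 43681 * sqrt(7)/423007550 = 0.00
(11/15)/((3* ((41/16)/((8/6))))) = 704/5535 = 0.13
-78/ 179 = -0.44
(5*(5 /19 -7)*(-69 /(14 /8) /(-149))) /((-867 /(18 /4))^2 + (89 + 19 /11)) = -8743680 /36501982601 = -0.00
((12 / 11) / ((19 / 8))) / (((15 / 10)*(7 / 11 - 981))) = -2 / 6403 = -0.00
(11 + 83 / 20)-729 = -14277 / 20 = -713.85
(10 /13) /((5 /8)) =16 /13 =1.23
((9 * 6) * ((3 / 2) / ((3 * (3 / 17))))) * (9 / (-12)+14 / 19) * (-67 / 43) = 3.14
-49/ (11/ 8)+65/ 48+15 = -10181/ 528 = -19.28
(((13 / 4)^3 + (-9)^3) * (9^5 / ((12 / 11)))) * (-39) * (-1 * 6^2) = -3378708964917 / 64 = -52792327576.83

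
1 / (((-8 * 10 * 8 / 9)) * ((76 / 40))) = -9 / 1216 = -0.01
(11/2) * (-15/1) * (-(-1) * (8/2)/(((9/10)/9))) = -3300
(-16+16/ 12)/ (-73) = 44/ 219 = 0.20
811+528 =1339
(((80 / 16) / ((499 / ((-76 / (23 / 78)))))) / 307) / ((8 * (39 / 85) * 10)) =-1615 / 7046878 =-0.00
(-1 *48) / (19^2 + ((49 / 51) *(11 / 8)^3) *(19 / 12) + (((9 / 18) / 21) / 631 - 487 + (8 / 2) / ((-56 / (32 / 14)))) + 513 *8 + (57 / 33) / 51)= -5115413495808 / 424347557289637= -0.01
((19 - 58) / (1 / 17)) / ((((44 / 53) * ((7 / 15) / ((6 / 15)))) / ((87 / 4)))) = -14888.44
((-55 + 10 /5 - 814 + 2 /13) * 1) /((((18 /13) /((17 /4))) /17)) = -3256741 /72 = -45232.51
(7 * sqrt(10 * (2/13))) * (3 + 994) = 13958 * sqrt(65)/13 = 8656.38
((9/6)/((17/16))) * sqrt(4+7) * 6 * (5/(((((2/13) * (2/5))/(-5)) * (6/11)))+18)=-104658 * sqrt(11)/17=-20418.31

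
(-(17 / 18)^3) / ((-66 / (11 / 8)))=0.02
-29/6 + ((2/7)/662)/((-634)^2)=-13504314751/2793996156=-4.83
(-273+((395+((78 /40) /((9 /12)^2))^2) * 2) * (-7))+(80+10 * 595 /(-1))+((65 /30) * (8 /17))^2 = -769909609 /65025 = -11840.21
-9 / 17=-0.53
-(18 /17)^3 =-5832 /4913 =-1.19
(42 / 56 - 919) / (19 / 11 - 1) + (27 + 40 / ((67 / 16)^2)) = -177162891 / 143648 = -1233.31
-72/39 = -24/13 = -1.85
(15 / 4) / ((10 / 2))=3 / 4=0.75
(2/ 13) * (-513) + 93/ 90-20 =-38177/ 390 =-97.89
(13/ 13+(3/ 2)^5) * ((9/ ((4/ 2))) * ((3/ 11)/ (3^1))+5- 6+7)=3525/ 64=55.08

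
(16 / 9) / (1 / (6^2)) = 64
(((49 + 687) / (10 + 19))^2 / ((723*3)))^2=293434556416 / 3327446608641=0.09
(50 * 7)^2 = 122500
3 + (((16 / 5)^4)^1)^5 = 1208925819900731469628051 / 95367431640625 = 12676506005.28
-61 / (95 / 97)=-5917 / 95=-62.28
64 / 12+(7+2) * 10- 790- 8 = -2108 / 3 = -702.67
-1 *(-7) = 7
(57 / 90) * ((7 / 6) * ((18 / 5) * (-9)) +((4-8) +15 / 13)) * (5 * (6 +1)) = -175693 / 195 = -900.99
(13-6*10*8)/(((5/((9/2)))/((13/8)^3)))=-9233991/5120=-1803.51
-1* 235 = -235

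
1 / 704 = 0.00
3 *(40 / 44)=30 / 11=2.73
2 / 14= 1 / 7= 0.14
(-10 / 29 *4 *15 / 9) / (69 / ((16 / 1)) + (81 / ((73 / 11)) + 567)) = -233600 / 59294763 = -0.00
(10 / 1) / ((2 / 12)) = 60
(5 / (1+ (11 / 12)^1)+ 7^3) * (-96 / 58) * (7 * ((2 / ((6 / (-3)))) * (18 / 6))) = 8012592 / 667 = 12012.88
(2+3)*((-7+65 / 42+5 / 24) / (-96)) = 4405 / 16128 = 0.27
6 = 6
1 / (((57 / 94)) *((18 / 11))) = 517 / 513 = 1.01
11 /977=0.01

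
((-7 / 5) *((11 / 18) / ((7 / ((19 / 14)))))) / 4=-209 / 5040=-0.04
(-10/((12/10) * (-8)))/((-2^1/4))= -25/12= -2.08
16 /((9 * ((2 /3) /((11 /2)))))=44 /3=14.67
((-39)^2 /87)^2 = 257049 /841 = 305.65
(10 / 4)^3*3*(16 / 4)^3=3000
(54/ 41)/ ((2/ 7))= 189/ 41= 4.61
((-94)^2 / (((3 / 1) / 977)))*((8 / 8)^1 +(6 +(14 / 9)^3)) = 67741361884 / 2187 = 30974559.62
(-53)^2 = 2809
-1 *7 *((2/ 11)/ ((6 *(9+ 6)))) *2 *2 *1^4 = -28/ 495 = -0.06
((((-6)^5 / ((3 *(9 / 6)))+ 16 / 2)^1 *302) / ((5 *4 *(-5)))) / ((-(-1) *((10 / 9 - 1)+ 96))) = 233748 / 4325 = 54.05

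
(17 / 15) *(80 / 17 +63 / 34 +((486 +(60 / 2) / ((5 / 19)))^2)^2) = 4406400000223 / 30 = 146880000007.43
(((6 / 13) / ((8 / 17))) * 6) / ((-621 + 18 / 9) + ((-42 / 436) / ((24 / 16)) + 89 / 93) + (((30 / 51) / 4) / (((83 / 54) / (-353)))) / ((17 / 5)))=-0.01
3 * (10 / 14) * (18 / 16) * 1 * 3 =405 / 56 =7.23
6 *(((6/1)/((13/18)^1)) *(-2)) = -99.69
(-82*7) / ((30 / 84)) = -8036 / 5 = -1607.20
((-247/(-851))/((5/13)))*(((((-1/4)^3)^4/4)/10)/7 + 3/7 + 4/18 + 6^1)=902888696082659/179895376281600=5.02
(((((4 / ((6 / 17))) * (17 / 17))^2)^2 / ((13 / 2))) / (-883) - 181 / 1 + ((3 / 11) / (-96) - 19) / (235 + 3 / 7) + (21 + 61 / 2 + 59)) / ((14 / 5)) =-28299797360515 / 1078745361408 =-26.23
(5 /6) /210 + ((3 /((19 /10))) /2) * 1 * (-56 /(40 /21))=-111113 /4788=-23.21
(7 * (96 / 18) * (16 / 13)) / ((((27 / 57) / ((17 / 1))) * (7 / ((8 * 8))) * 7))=5292032 / 2457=2153.86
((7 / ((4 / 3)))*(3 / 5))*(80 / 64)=63 / 16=3.94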